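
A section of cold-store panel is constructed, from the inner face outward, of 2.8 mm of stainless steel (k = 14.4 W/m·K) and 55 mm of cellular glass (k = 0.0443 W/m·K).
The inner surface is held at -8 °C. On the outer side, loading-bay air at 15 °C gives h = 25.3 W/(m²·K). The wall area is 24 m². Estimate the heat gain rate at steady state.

Treating each layer as a thermal resistance in series:
R_stainless steel = L/(kA) = 0.0028/(14.4×24) = 8.102×10^-6 K/W
R_cellular glass = L/(kA) = 0.055/(0.0443×24) = 0.05173 K/W
R_outer film = 1/(h_o·A) = 1/(25.3×24) = 0.001647 K/W
R_total = 0.05339 K/W
Q = ΔT / R_total = 23 / 0.05339

Q ≈ 431 W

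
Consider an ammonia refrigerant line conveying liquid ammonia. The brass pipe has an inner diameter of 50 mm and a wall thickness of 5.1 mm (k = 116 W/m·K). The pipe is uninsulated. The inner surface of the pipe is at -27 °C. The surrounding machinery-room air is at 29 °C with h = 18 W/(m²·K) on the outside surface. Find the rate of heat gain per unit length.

q′ ≈ 190 W/m

For a radial system each layer contributes R = ln(r_out/r_in)/(2πkL); films add R = 1/(hA).
R_brass pipe wall = ln(30.1/25)/(2π×116×1) = 2.547×10^-4 K/W
R_outer film = 1/(h_o·2πr_oL) = 1/(18×2π×0.0301×1) = 0.2938 K/W
R_total = 0.294 K/W
Q = ΔT/R_total = 56/0.294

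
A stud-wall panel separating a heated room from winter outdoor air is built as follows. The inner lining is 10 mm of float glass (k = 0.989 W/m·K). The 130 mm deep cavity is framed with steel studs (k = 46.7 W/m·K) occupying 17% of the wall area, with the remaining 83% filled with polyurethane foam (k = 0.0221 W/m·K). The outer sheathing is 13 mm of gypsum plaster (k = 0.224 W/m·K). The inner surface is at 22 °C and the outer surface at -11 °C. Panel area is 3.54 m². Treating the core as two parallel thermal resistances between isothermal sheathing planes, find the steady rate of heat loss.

Q ≈ 1380 W

Sheathing layers in series; stud and cavity paths in parallel between them.
R_inner = 0.01/(0.989×3.54) = 0.002856 K/W
R_stud  = 0.13/(46.7×0.17×3.54) = 0.004626 K/W
R_cav   = 0.13/(0.0221×0.83×3.54) = 2.002 K/W
1/R_core = 1/R_stud + 1/R_cav → R_core = 0.004615 K/W
R_outer = 0.013/(0.224×3.54) = 0.01639 K/W
R_total = 0.02387 K/W
Q = ΔT/R_total = 33/0.02387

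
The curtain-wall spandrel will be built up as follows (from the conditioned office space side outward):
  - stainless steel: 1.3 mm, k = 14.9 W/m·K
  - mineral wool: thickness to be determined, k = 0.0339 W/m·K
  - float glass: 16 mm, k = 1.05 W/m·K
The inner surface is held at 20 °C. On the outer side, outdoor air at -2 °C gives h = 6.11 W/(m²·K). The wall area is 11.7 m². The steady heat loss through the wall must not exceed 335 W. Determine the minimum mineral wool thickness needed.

L ≈ 20 mm

Series thermal resistances:
R_stainless steel = L/(kA) = 0.0013/(14.9×11.7) = 7.457×10^-6 K/W
R_float glass = L/(kA) = 0.016/(1.05×11.7) = 0.001302 K/W
R_outer film = 1/(h_o·A) = 1/(6.11×11.7) = 0.01399 K/W
Sum of the known resistances R_other = 0.0153 K/W
Required total resistance R_tot = ΔT/Q_allow = 22/335 = 0.06567 K/W
R_mineral wool = R_tot − R_other = 0.05037 K/W
L = R·k·A = 0.05037×0.0339×11.7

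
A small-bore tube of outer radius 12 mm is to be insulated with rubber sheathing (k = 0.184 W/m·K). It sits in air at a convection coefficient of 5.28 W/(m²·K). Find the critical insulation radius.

r_cr ≈ 34.8 mm

For a cylinder r_cr = k/h = 0.184/5.28
r_cr = 34.8 mm; since the bare radius (12 mm) is below r_cr, adding a thin layer of insulation will *increase* heat loss.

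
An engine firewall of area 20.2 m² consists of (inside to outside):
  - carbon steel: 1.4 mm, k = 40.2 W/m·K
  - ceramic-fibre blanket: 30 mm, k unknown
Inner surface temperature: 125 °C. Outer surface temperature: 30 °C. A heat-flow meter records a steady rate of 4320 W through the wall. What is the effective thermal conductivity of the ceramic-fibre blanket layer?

k ≈ 0.0675 W/(m·K)

Treating each layer as a thermal resistance in series:
R_carbon steel = L/(kA) = 0.0014/(40.2×20.2) = 1.724×10^-6 K/W
Sum of known resistances R_other = 1.724×10^-6 K/W
Total R = ΔT/Q = 95/4320 = 0.02199 K/W
R_ceramic-fibre blanket = R_total − R_other = 0.02199 K/W
k = L/(R·A) = 0.03/(0.02199×20.2)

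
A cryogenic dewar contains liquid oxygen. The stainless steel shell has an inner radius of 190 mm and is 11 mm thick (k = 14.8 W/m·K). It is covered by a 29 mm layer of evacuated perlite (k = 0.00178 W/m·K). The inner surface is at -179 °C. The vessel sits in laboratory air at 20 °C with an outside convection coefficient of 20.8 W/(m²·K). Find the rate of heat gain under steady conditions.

Q ≈ 7.08 W

Radial (spherical) resistances in series:
R_stainless steel shell = (1/0.19 − 1/0.201)/(4π×14.8) = 0.001549 K/W
R_evacuated perlite = (1/0.201 − 1/0.23)/(4π×0.00178) = 28.04 K/W
R_outer film = 1/(h·4πr_o²) = 1/(20.8×4π×0.23²) = 0.07232 K/W
R_total = 28.12 K/W
Q = ΔT/R_total = 199/28.12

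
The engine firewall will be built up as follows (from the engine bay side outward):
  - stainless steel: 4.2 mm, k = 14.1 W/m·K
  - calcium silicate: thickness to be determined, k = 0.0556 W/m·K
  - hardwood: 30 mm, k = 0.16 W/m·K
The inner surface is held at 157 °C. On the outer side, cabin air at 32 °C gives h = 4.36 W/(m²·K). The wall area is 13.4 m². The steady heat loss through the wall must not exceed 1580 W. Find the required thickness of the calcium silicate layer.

Model the wall as resistances in series:
R_stainless steel = L/(kA) = 0.0042/(14.1×13.4) = 2.223×10^-5 K/W
R_hardwood = L/(kA) = 0.03/(0.16×13.4) = 0.01399 K/W
R_outer film = 1/(h_o·A) = 1/(4.36×13.4) = 0.01712 K/W
Sum of the known resistances R_other = 0.03113 K/W
Required total resistance R_tot = ΔT/Q_allow = 125/1580 = 0.07911 K/W
R_calcium silicate = R_tot − R_other = 0.04798 K/W
L = R·k·A = 0.04798×0.0556×13.4

L ≈ 35.7 mm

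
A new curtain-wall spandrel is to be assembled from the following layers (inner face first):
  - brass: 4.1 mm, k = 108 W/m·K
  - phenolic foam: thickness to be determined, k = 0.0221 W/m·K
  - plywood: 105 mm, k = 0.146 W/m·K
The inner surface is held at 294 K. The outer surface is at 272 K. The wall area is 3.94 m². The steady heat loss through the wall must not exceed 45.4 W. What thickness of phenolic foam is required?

Thermal resistances in series:
R_brass = L/(kA) = 0.0041/(108×3.94) = 9.635×10^-6 K/W
R_plywood = L/(kA) = 0.105/(0.146×3.94) = 0.1825 K/W
Sum of the known resistances R_other = 0.1825 K/W
Required total resistance R_tot = ΔT/Q_allow = 22/45.4 = 0.4846 K/W
R_phenolic foam = R_tot − R_other = 0.302 K/W
L = R·k·A = 0.302×0.0221×3.94

L ≈ 26.3 mm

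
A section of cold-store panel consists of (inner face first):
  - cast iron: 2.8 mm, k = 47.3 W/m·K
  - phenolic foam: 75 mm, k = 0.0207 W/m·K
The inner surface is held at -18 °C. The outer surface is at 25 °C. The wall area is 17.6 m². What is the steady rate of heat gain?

Q ≈ 209 W

Treating each layer as a thermal resistance in series:
R_cast iron = L/(kA) = 0.0028/(47.3×17.6) = 3.363×10^-6 K/W
R_phenolic foam = L/(kA) = 0.075/(0.0207×17.6) = 0.2059 K/W
R_total = 0.2059 K/W
Q = ΔT / R_total = 43 / 0.2059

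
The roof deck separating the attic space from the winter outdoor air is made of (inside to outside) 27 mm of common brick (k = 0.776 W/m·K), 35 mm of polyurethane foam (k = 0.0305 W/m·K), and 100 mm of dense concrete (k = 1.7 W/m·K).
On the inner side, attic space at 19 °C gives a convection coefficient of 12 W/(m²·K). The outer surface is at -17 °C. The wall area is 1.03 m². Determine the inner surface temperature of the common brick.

T ≈ 16.7 °C

Series thermal resistances:
R_inner film = 1/(h_i·A) = 1/(12×1.03) = 0.08091 K/W
R_common brick = L/(kA) = 0.027/(0.776×1.03) = 0.03378 K/W
R_polyurethane foam = L/(kA) = 0.035/(0.0305×1.03) = 1.114 K/W
R_dense concrete = L/(kA) = 0.1/(1.7×1.03) = 0.05711 K/W
R_total = 1.286 K/W;  Q = ΔT/R_total = 36/1.286 = 28 W
T_interface = T_inner − Q·ΣR(inner→interface) = 19 − 28×0.08091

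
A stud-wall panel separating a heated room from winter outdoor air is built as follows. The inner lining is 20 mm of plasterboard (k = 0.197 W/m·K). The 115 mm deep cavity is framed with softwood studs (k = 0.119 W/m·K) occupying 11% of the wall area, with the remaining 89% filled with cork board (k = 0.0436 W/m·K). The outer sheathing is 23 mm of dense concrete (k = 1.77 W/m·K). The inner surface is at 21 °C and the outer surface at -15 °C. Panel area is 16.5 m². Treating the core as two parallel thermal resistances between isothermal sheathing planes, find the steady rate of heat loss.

Q ≈ 255 W

Sheathing layers in series; stud and cavity paths in parallel between them.
R_inner = 0.02/(0.197×16.5) = 0.006153 K/W
R_stud  = 0.115/(0.119×0.11×16.5) = 0.5324 K/W
R_cav   = 0.115/(0.0436×0.89×16.5) = 0.1796 K/W
1/R_core = 1/R_stud + 1/R_cav → R_core = 0.1343 K/W
R_outer = 0.023/(1.77×16.5) = 7.875×10^-4 K/W
R_total = 0.1412 K/W
Q = ΔT/R_total = 36/0.1412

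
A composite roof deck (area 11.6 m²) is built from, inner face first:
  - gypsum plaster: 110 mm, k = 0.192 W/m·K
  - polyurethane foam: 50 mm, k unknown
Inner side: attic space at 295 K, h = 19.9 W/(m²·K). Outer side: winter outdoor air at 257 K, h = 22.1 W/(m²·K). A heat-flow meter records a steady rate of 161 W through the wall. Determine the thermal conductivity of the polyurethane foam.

k ≈ 0.0242 W/(m·K)

Model the wall as resistances in series:
R_inner film = 1/(h_i·A) = 1/(19.9×11.6) = 0.004332 K/W
R_gypsum plaster = L/(kA) = 0.11/(0.192×11.6) = 0.04939 K/W
R_outer film = 1/(h_o·A) = 1/(22.1×11.6) = 0.003901 K/W
Sum of known resistances R_other = 0.05762 K/W
Total R = ΔT/Q = 38/161 = 0.236 K/W
R_polyurethane foam = R_total − R_other = 0.1784 K/W
k = L/(R·A) = 0.05/(0.1784×11.6)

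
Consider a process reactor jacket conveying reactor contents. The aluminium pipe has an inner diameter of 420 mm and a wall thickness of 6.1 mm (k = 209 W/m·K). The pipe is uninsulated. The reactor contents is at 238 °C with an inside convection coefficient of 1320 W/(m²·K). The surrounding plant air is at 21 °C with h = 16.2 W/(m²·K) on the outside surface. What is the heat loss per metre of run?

Per-layer cylindrical resistances, series-summed:
R_inner film = 1/(h_i·2πr₁L) = 1/(1320×2π×0.21×1) = 5.742×10^-4 K/W
R_aluminium pipe wall = ln(216.1/210)/(2π×209×1) = 2.18×10^-5 K/W
R_outer film = 1/(h_o·2πr_oL) = 1/(16.2×2π×0.2161×1) = 0.04546 K/W
R_total = 0.04606 K/W
Q = ΔT/R_total = 217/0.04606

q′ ≈ 4710 W/m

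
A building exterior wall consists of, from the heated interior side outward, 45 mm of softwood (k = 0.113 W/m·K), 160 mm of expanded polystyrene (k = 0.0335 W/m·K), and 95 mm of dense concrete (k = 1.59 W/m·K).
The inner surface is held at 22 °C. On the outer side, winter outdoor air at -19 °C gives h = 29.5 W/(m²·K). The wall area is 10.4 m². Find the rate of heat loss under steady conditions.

Model the wall as resistances in series:
R_softwood = L/(kA) = 0.045/(0.113×10.4) = 0.03829 K/W
R_expanded polystyrene = L/(kA) = 0.16/(0.0335×10.4) = 0.4592 K/W
R_dense concrete = L/(kA) = 0.095/(1.59×10.4) = 0.005745 K/W
R_outer film = 1/(h_o·A) = 1/(29.5×10.4) = 0.003259 K/W
R_total = 0.5065 K/W
Q = ΔT / R_total = 41 / 0.5065

Q ≈ 80.9 W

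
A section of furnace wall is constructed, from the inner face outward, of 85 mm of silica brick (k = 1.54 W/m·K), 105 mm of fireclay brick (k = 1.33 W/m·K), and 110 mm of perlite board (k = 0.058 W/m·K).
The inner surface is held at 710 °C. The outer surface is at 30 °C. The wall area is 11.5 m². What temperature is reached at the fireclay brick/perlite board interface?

Treating each layer as a thermal resistance in series:
R_silica brick = L/(kA) = 0.085/(1.54×11.5) = 0.0048 K/W
R_fireclay brick = L/(kA) = 0.105/(1.33×11.5) = 0.006865 K/W
R_perlite board = L/(kA) = 0.11/(0.058×11.5) = 0.1649 K/W
R_total = 0.1766 K/W;  Q = ΔT/R_total = 680/0.1766 = 3851 W
T_interface = T_inner − Q·ΣR(inner→interface) = 710 − 3850×0.01166

T ≈ 665 °C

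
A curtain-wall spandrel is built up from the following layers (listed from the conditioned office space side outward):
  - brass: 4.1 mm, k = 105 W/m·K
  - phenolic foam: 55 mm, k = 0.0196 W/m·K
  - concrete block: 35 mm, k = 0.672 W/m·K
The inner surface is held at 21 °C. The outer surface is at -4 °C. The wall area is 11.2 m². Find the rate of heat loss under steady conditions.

Q ≈ 98 W

Series thermal resistances:
R_brass = L/(kA) = 0.0041/(105×11.2) = 3.486×10^-6 K/W
R_phenolic foam = L/(kA) = 0.055/(0.0196×11.2) = 0.2505 K/W
R_concrete block = L/(kA) = 0.035/(0.672×11.2) = 0.00465 K/W
R_total = 0.2552 K/W
Q = ΔT / R_total = 25 / 0.2552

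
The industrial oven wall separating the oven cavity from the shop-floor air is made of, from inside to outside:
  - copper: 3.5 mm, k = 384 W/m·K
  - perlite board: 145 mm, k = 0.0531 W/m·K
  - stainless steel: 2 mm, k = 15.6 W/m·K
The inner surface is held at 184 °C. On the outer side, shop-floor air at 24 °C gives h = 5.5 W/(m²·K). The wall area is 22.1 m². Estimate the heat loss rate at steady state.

Q ≈ 1210 W

Treating each layer as a thermal resistance in series:
R_copper = L/(kA) = 0.0035/(384×22.1) = 4.124×10^-7 K/W
R_perlite board = L/(kA) = 0.145/(0.0531×22.1) = 0.1236 K/W
R_stainless steel = L/(kA) = 0.002/(15.6×22.1) = 5.801×10^-6 K/W
R_outer film = 1/(h_o·A) = 1/(5.5×22.1) = 0.008227 K/W
R_total = 0.1318 K/W
Q = ΔT / R_total = 160 / 0.1318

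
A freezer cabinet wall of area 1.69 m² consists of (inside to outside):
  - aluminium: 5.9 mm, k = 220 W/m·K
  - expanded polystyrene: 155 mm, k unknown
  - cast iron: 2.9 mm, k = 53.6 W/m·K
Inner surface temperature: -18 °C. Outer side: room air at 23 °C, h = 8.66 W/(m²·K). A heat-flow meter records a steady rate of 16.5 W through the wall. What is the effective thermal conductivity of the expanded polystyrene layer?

Series thermal resistances:
R_aluminium = L/(kA) = 0.0059/(220×1.69) = 1.587×10^-5 K/W
R_cast iron = L/(kA) = 0.0029/(53.6×1.69) = 3.201×10^-5 K/W
R_outer film = 1/(h_o·A) = 1/(8.66×1.69) = 0.06833 K/W
Sum of known resistances R_other = 0.06838 K/W
Total R = ΔT/Q = 41/16.5 = 2.485 K/W
R_expanded polystyrene = R_total − R_other = 2.416 K/W
k = L/(R·A) = 0.155/(2.416×1.69)

k ≈ 0.038 W/(m·K)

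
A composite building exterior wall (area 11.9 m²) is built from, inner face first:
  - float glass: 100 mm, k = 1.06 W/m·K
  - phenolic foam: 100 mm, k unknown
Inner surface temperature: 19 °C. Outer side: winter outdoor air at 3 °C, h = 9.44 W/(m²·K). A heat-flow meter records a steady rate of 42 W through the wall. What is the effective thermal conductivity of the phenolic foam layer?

Model the wall as resistances in series:
R_float glass = L/(kA) = 0.1/(1.06×11.9) = 0.007928 K/W
R_outer film = 1/(h_o·A) = 1/(9.44×11.9) = 0.008902 K/W
Sum of known resistances R_other = 0.01683 K/W
Total R = ΔT/Q = 16/42 = 0.381 K/W
R_phenolic foam = R_total − R_other = 0.3641 K/W
k = L/(R·A) = 0.1/(0.3641×11.9)

k ≈ 0.0231 W/(m·K)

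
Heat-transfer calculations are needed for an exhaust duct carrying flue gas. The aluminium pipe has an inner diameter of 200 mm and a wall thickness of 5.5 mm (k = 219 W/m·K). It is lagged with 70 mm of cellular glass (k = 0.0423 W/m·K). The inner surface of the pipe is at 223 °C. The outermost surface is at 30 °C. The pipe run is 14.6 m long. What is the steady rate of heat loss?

Q ≈ 1470 W

Cylindrical conduction, so R = ln(r₂/r₁)/(2πkL) per layer, in series:
R_aluminium pipe wall = ln(105.5/100)/(2π×219×14.6) = 2.665×10^-6 K/W
R_cellular glass = ln(175.5/105.5)/(2π×0.0423×14.6) = 0.1312 K/W
R_total = 0.1312 K/W
Q = ΔT/R_total = 193/0.1312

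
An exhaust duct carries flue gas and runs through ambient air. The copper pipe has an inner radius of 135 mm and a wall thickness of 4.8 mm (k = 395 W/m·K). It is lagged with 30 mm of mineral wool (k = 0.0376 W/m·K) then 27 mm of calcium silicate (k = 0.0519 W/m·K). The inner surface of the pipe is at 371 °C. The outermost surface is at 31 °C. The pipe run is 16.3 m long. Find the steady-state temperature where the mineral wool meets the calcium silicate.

T ≈ 152 °C

Treating each annulus and film as a series resistance:
R_copper pipe wall = ln(139.8/135)/(2π×395×16.3) = 8.636×10^-7 K/W
R_mineral wool = ln(169.8/139.8)/(2π×0.0376×16.3) = 0.05048 K/W
R_calcium silicate = ln(196.8/169.8)/(2π×0.0519×16.3) = 0.02776 K/W
R_total = 0.07825 K/W
Q = ΔT/R_total = 340/0.07825
Q = 4350 W
T_interface = T_inner − Q·ΣR(inner→interface) = 371 − 4350×0.05049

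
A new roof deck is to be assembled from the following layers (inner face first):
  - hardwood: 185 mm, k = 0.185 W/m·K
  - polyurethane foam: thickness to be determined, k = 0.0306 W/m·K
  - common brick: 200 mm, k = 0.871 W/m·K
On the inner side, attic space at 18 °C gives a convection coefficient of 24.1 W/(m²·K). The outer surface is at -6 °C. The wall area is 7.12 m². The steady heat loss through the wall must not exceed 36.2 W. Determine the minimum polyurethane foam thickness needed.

Model the wall as resistances in series:
R_inner film = 1/(h_i·A) = 1/(24.1×7.12) = 0.005828 K/W
R_hardwood = L/(kA) = 0.185/(0.185×7.12) = 0.1404 K/W
R_common brick = L/(kA) = 0.2/(0.871×7.12) = 0.03225 K/W
Sum of the known resistances R_other = 0.1785 K/W
Required total resistance R_tot = ΔT/Q_allow = 24/36.2 = 0.663 K/W
R_polyurethane foam = R_tot − R_other = 0.4845 K/W
L = R·k·A = 0.4845×0.0306×7.12

L ≈ 106 mm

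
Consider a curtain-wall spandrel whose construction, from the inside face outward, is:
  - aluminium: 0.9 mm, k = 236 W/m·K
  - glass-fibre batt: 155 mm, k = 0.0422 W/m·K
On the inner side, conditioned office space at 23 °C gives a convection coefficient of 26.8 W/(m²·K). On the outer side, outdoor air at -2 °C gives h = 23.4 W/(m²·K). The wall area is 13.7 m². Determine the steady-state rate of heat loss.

Using the resistance-network approach (series):
R_inner film = 1/(h_i·A) = 1/(26.8×13.7) = 0.002724 K/W
R_aluminium = L/(kA) = 0.0009/(236×13.7) = 2.784×10^-7 K/W
R_glass-fibre batt = L/(kA) = 0.155/(0.0422×13.7) = 0.2681 K/W
R_outer film = 1/(h_o·A) = 1/(23.4×13.7) = 0.003119 K/W
R_total = 0.2739 K/W
Q = ΔT / R_total = 25 / 0.2739

Q ≈ 91.3 W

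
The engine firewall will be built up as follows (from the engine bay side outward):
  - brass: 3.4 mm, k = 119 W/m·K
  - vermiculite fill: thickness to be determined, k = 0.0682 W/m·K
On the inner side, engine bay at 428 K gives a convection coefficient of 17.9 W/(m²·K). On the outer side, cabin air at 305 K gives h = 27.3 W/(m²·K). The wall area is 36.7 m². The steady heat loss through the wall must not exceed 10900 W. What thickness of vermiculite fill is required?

Using the resistance-network approach (series):
R_inner film = 1/(h_i·A) = 1/(17.9×36.7) = 0.001522 K/W
R_brass = L/(kA) = 0.0034/(119×36.7) = 7.785×10^-7 K/W
R_outer film = 1/(h_o·A) = 1/(27.3×36.7) = 9.981×10^-4 K/W
Sum of the known resistances R_other = 0.002521 K/W
Required total resistance R_tot = ΔT/Q_allow = 123/10900 = 0.01128 K/W
R_vermiculite fill = R_tot − R_other = 0.008763 K/W
L = R·k·A = 0.008763×0.0682×36.7

L ≈ 21.9 mm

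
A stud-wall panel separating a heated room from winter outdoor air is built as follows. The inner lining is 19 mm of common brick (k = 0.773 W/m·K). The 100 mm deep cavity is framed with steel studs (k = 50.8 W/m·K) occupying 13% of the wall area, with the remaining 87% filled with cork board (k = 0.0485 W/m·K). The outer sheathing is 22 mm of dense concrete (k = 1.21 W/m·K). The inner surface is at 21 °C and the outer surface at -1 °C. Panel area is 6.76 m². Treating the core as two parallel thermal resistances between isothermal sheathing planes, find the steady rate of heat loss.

Sheathing layers in series; stud and cavity paths in parallel between them.
R_inner = 0.019/(0.773×6.76) = 0.003636 K/W
R_stud  = 0.1/(50.8×0.13×6.76) = 0.00224 K/W
R_cav   = 0.1/(0.0485×0.87×6.76) = 0.3506 K/W
1/R_core = 1/R_stud + 1/R_cav → R_core = 0.002226 K/W
R_outer = 0.022/(1.21×6.76) = 0.00269 K/W
R_total = 0.008551 K/W
Q = ΔT/R_total = 22/0.008551

Q ≈ 2570 W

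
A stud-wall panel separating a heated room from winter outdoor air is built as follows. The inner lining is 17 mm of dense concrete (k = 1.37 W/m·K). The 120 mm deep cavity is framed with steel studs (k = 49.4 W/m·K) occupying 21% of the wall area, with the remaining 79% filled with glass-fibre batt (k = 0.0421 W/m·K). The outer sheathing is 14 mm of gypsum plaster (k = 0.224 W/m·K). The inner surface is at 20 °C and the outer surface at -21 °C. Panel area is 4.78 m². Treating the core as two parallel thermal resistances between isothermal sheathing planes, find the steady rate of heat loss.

Q ≈ 2270 W

Sheathing layers in series; stud and cavity paths in parallel between them.
R_inner = 0.017/(1.37×4.78) = 0.002596 K/W
R_stud  = 0.12/(49.4×0.21×4.78) = 0.00242 K/W
R_cav   = 0.12/(0.0421×0.79×4.78) = 0.7548 K/W
1/R_core = 1/R_stud + 1/R_cav → R_core = 0.002412 K/W
R_outer = 0.014/(0.224×4.78) = 0.01308 K/W
R_total = 0.01808 K/W
Q = ΔT/R_total = 41/0.01808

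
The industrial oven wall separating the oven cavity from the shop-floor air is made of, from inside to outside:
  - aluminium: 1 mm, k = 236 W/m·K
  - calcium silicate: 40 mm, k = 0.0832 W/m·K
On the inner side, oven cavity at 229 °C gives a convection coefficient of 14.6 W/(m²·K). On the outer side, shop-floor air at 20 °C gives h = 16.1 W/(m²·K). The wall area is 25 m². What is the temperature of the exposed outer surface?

Model the wall as resistances in series:
R_inner film = 1/(h_i·A) = 1/(14.6×25) = 0.00274 K/W
R_aluminium = L/(kA) = 0.001/(236×25) = 1.695×10^-7 K/W
R_calcium silicate = L/(kA) = 0.04/(0.0832×25) = 0.01923 K/W
R_outer film = 1/(h_o·A) = 1/(16.1×25) = 0.002484 K/W
R_total = 0.02446 K/W;  Q = ΔT/R_total = 209/0.02446 = 8546 W
T_interface = T_inner − Q·ΣR(inner→interface) = 229 − 8550×0.02197

T ≈ 41.2 °C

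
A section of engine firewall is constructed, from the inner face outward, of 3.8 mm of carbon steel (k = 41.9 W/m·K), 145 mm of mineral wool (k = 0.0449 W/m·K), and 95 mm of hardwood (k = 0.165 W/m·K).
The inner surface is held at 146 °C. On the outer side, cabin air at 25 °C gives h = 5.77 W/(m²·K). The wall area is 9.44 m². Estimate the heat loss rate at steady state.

Q ≈ 287 W

Model the wall as resistances in series:
R_carbon steel = L/(kA) = 0.0038/(41.9×9.44) = 9.607×10^-6 K/W
R_mineral wool = L/(kA) = 0.145/(0.0449×9.44) = 0.3421 K/W
R_hardwood = L/(kA) = 0.095/(0.165×9.44) = 0.06099 K/W
R_outer film = 1/(h_o·A) = 1/(5.77×9.44) = 0.01836 K/W
R_total = 0.4215 K/W
Q = ΔT / R_total = 121 / 0.4215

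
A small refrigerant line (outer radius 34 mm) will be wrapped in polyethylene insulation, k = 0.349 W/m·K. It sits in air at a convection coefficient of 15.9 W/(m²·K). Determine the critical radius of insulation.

r_cr ≈ 21.9 mm

For a cylinder r_cr = k/h = 0.349/15.9
r_cr = 21.9 mm; since the bare radius (34 mm) is above r_cr, any added insulation will reduce heat loss.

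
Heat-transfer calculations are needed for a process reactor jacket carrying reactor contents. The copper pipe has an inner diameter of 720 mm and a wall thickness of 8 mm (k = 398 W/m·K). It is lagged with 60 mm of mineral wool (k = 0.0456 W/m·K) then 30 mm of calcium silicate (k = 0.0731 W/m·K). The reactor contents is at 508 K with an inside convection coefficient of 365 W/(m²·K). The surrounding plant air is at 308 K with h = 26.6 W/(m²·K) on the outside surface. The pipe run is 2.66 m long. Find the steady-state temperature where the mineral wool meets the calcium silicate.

T ≈ 355 K

For a radial system each layer contributes R = ln(r_out/r_in)/(2πkL); films add R = 1/(hA).
R_inner film = 1/(h_i·2πr₁L) = 1/(365×2π×0.36×2.66) = 4.553×10^-4 K/W
R_copper pipe wall = ln(368/360)/(2π×398×2.66) = 3.304×10^-6 K/W
R_mineral wool = ln(428/368)/(2π×0.0456×2.66) = 0.1982 K/W
R_calcium silicate = ln(458/428)/(2π×0.0731×2.66) = 0.05545 K/W
R_outer film = 1/(h_o·2πr_oL) = 1/(26.6×2π×0.458×2.66) = 0.004911 K/W
R_total = 0.259 K/W
Q = ΔT/R_total = 200/0.259
Q = 772 W
T_interface = T_inner − Q·ΣR(inner→interface) = 508 − 772×0.1986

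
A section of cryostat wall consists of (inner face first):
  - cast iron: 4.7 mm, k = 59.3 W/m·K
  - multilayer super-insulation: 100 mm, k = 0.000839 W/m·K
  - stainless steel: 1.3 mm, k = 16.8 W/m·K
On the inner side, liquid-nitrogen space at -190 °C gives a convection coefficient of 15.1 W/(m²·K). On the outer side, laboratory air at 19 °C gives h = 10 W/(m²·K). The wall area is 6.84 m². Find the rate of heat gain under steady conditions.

Q ≈ 12 W

Series thermal resistances:
R_inner film = 1/(h_i·A) = 1/(15.1×6.84) = 0.009682 K/W
R_cast iron = L/(kA) = 0.0047/(59.3×6.84) = 1.159×10^-5 K/W
R_multilayer super-insulation = L/(kA) = 0.1/(0.000839×6.84) = 17.43 K/W
R_stainless steel = L/(kA) = 0.0013/(16.8×6.84) = 1.131×10^-5 K/W
R_outer film = 1/(h_o·A) = 1/(10×6.84) = 0.01462 K/W
R_total = 17.45 K/W
Q = ΔT / R_total = 209 / 17.45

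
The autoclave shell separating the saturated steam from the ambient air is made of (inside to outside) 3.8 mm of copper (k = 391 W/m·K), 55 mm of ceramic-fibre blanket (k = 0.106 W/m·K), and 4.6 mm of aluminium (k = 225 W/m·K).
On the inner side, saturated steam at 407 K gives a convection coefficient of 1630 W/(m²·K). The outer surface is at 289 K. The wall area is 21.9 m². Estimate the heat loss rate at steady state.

Series thermal resistances:
R_inner film = 1/(h_i·A) = 1/(1630×21.9) = 2.801×10^-5 K/W
R_copper = L/(kA) = 0.0038/(391×21.9) = 4.438×10^-7 K/W
R_ceramic-fibre blanket = L/(kA) = 0.055/(0.106×21.9) = 0.02369 K/W
R_aluminium = L/(kA) = 0.0046/(225×21.9) = 9.335×10^-7 K/W
R_total = 0.02372 K/W
Q = ΔT / R_total = 118 / 0.02372

Q ≈ 4970 W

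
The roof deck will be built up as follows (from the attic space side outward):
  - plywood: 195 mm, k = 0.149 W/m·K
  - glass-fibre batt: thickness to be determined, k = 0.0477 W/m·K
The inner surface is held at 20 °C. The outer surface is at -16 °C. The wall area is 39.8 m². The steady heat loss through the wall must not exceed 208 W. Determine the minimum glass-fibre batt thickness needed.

Using the resistance-network approach (series):
R_plywood = L/(kA) = 0.195/(0.149×39.8) = 0.03288 K/W
Sum of the known resistances R_other = 0.03288 K/W
Required total resistance R_tot = ΔT/Q_allow = 36/208 = 0.1731 K/W
R_glass-fibre batt = R_tot − R_other = 0.1402 K/W
L = R·k·A = 0.1402×0.0477×39.8

L ≈ 266 mm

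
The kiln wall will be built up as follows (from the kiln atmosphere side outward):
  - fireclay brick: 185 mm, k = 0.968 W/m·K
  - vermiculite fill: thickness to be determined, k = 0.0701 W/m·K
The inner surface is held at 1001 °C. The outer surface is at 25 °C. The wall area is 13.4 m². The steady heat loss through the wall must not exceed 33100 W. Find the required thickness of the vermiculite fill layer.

Series thermal resistances:
R_fireclay brick = L/(kA) = 0.185/(0.968×13.4) = 0.01426 K/W
Sum of the known resistances R_other = 0.01426 K/W
Required total resistance R_tot = ΔT/Q_allow = 976/33100 = 0.02949 K/W
R_vermiculite fill = R_tot − R_other = 0.01522 K/W
L = R·k·A = 0.01522×0.0701×13.4

L ≈ 14.3 mm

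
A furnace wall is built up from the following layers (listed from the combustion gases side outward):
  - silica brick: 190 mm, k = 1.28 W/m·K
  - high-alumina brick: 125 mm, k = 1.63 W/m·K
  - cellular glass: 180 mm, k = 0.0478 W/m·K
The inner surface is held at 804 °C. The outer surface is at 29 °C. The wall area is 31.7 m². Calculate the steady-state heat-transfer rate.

Q ≈ 6160 W

Series thermal resistances:
R_silica brick = L/(kA) = 0.19/(1.28×31.7) = 0.004683 K/W
R_high-alumina brick = L/(kA) = 0.125/(1.63×31.7) = 0.002419 K/W
R_cellular glass = L/(kA) = 0.18/(0.0478×31.7) = 0.1188 K/W
R_total = 0.1259 K/W
Q = ΔT / R_total = 775 / 0.1259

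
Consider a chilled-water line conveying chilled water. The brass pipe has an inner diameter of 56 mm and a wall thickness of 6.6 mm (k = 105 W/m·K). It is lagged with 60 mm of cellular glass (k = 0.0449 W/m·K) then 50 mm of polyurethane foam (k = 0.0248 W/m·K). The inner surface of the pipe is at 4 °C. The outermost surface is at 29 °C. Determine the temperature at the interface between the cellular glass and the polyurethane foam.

Cylindrical conduction, so R = ln(r₂/r₁)/(2πkL) per layer, in series:
R_brass pipe wall = ln(34.6/28)/(2π×105×1) = 3.208×10^-4 K/W
R_cellular glass = ln(94.6/34.6)/(2π×0.0449×1) = 3.565 K/W
R_polyurethane foam = ln(144.6/94.6)/(2π×0.0248×1) = 2.723 K/W
R_total = 6.289 K/W
Q = ΔT/R_total = 25/6.289
Q = 3.98 W/m
T_interface = T_inner + Q·ΣR(inner→interface) = 4 + 3.98×3.566

T ≈ 18.2 °C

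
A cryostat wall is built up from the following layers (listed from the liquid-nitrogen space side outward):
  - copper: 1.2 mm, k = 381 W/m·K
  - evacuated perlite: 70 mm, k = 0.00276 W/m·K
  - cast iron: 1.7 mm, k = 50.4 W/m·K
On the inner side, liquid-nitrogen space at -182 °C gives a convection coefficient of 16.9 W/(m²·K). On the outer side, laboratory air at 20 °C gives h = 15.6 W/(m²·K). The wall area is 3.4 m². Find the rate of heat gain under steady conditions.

Series thermal resistances:
R_inner film = 1/(h_i·A) = 1/(16.9×3.4) = 0.0174 K/W
R_copper = L/(kA) = 0.0012/(381×3.4) = 9.264×10^-7 K/W
R_evacuated perlite = L/(kA) = 0.07/(0.00276×3.4) = 7.46 K/W
R_cast iron = L/(kA) = 0.0017/(50.4×3.4) = 9.921×10^-6 K/W
R_outer film = 1/(h_o·A) = 1/(15.6×3.4) = 0.01885 K/W
R_total = 7.496 K/W
Q = ΔT / R_total = 202 / 7.496

Q ≈ 26.9 W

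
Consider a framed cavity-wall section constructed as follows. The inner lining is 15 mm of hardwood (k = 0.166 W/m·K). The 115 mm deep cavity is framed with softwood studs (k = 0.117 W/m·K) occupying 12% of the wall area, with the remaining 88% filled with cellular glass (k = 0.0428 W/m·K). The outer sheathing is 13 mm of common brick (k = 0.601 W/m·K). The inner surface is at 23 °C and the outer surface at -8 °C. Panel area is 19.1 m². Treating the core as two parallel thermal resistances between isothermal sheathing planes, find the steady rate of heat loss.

Sheathing layers in series; stud and cavity paths in parallel between them.
R_inner = 0.015/(0.166×19.1) = 0.004731 K/W
R_stud  = 0.115/(0.117×0.12×19.1) = 0.4288 K/W
R_cav   = 0.115/(0.0428×0.88×19.1) = 0.1599 K/W
1/R_core = 1/R_stud + 1/R_cav → R_core = 0.1165 K/W
R_outer = 0.013/(0.601×19.1) = 0.001132 K/W
R_total = 0.1223 K/W
Q = ΔT/R_total = 31/0.1223

Q ≈ 253 W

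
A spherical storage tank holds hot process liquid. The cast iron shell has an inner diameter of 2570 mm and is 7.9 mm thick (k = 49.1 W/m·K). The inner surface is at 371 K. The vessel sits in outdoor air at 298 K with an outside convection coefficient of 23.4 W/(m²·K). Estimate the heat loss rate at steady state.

Spherical conduction: R = (1/r_in − 1/r_out)/(4πk) per layer; series-sum.
R_cast iron shell = (1/1.285 − 1/1.2929)/(4π×49.1) = 7.707×10^-6 K/W
R_outer film = 1/(h·4πr_o²) = 1/(23.4×4π×1.2929²) = 0.002034 K/W
R_total = 0.002042 K/W
Q = ΔT/R_total = 73/0.002042

Q ≈ 35700 W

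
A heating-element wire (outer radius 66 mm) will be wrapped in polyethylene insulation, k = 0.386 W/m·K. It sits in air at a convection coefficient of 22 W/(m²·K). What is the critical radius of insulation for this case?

For a cylinder r_cr = k/h = 0.386/22
r_cr = 17.5 mm; since the bare radius (66 mm) is above r_cr, any added insulation will reduce heat loss.

r_cr ≈ 17.5 mm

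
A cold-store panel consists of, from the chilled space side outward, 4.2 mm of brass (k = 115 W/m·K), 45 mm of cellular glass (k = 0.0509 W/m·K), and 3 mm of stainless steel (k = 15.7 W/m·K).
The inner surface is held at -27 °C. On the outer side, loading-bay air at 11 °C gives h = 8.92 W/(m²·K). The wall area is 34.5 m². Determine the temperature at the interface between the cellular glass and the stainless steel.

Series thermal resistances:
R_brass = L/(kA) = 0.0042/(115×34.5) = 1.059×10^-6 K/W
R_cellular glass = L/(kA) = 0.045/(0.0509×34.5) = 0.02563 K/W
R_stainless steel = L/(kA) = 0.003/(15.7×34.5) = 5.539×10^-6 K/W
R_outer film = 1/(h_o·A) = 1/(8.92×34.5) = 0.003249 K/W
R_total = 0.02888 K/W;  Q = ΔT/R_total = 38/0.02888 = 1316 W
T_interface = T_inner + Q·ΣR(inner→interface) = -27 + 1320×0.02563

T ≈ 6.72 °C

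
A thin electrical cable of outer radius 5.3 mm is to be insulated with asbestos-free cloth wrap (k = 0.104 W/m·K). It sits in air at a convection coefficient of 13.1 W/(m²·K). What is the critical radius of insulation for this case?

r_cr ≈ 7.94 mm

For a cylinder r_cr = k/h = 0.104/13.1
r_cr = 7.94 mm; since the bare radius (5.3 mm) is below r_cr, adding a thin layer of insulation will *increase* heat loss.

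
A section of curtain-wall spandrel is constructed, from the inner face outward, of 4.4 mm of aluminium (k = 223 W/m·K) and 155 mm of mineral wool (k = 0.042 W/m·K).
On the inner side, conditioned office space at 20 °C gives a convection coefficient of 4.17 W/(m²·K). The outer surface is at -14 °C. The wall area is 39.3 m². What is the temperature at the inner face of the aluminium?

Series thermal resistances:
R_inner film = 1/(h_i·A) = 1/(4.17×39.3) = 0.006102 K/W
R_aluminium = L/(kA) = 0.0044/(223×39.3) = 5.021×10^-7 K/W
R_mineral wool = L/(kA) = 0.155/(0.042×39.3) = 0.09391 K/W
R_total = 0.1 K/W;  Q = ΔT/R_total = 34/0.1 = 340 W
T_interface = T_inner − Q·ΣR(inner→interface) = 20 − 340×0.006102

T ≈ 17.9 °C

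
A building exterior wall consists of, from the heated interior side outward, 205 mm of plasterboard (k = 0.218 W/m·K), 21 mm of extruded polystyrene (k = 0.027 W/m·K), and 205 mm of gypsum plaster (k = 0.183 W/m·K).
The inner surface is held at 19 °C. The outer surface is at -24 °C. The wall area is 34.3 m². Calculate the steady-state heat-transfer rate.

Model the wall as resistances in series:
R_plasterboard = L/(kA) = 0.205/(0.218×34.3) = 0.02742 K/W
R_extruded polystyrene = L/(kA) = 0.021/(0.027×34.3) = 0.02268 K/W
R_gypsum plaster = L/(kA) = 0.205/(0.183×34.3) = 0.03266 K/W
R_total = 0.08275 K/W
Q = ΔT / R_total = 43 / 0.08275

Q ≈ 520 W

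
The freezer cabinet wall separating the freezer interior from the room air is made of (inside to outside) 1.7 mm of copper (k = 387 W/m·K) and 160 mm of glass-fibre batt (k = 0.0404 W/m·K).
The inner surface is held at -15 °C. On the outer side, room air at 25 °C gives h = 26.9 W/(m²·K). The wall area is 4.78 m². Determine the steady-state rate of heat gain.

Model the wall as resistances in series:
R_copper = L/(kA) = 0.0017/(387×4.78) = 9.19×10^-7 K/W
R_glass-fibre batt = L/(kA) = 0.16/(0.0404×4.78) = 0.8285 K/W
R_outer film = 1/(h_o·A) = 1/(26.9×4.78) = 0.007777 K/W
R_total = 0.8363 K/W
Q = ΔT / R_total = 40 / 0.8363

Q ≈ 47.8 W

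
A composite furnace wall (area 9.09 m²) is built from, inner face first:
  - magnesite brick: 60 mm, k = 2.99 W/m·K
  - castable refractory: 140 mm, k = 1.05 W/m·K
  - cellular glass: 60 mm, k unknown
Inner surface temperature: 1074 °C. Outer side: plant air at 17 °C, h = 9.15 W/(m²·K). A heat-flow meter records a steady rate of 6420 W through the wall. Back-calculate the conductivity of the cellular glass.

Treating each layer as a thermal resistance in series:
R_magnesite brick = L/(kA) = 0.06/(2.99×9.09) = 0.002208 K/W
R_castable refractory = L/(kA) = 0.14/(1.05×9.09) = 0.01467 K/W
R_outer film = 1/(h_o·A) = 1/(9.15×9.09) = 0.01202 K/W
Sum of known resistances R_other = 0.0289 K/W
Total R = ΔT/Q = 1057/6420 = 0.1646 K/W
R_cellular glass = R_total − R_other = 0.1357 K/W
k = L/(R·A) = 0.06/(0.1357×9.09)

k ≈ 0.0486 W/(m·K)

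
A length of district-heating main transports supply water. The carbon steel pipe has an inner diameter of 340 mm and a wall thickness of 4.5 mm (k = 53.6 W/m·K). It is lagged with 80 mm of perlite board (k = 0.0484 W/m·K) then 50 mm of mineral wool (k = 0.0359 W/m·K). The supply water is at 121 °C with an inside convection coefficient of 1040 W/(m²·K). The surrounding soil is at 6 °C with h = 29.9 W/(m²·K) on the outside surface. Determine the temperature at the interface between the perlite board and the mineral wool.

Per-layer cylindrical resistances, series-summed:
R_inner film = 1/(h_i·2πr₁L) = 1/(1040×2π×0.17×1) = 9.002×10^-4 K/W
R_carbon steel pipe wall = ln(174.5/170)/(2π×53.6×1) = 7.758×10^-5 K/W
R_perlite board = ln(254.5/174.5)/(2π×0.0484×1) = 1.241 K/W
R_mineral wool = ln(304.5/254.5)/(2π×0.0359×1) = 0.7952 K/W
R_outer film = 1/(h_o·2πr_oL) = 1/(29.9×2π×0.3045×1) = 0.01748 K/W
R_total = 2.055 K/W
Q = ΔT/R_total = 115/2.055
Q = 56 W/m
T_interface = T_inner − Q·ΣR(inner→interface) = 121 − 56×1.242

T ≈ 51.5 °C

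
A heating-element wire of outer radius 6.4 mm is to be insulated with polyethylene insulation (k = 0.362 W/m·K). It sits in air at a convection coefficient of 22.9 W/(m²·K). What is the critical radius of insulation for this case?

r_cr ≈ 15.8 mm

For a cylinder r_cr = k/h = 0.362/22.9
r_cr = 15.8 mm; since the bare radius (6.4 mm) is below r_cr, adding a thin layer of insulation will *increase* heat loss.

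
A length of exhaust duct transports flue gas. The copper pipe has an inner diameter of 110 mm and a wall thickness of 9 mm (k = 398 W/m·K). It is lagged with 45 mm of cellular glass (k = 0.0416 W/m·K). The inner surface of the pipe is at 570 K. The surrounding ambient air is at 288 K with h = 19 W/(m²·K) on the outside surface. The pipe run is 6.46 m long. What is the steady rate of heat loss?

Radial resistances (cylindrical: R_cond = ln(r_o/r_i)/(2πkL), R_conv = 1/(h·2πrL)):
R_copper pipe wall = ln(64/55)/(2π×398×6.46) = 9.381×10^-6 K/W
R_cellular glass = ln(109/64)/(2π×0.0416×6.46) = 0.3153 K/W
R_outer film = 1/(h_o·2πr_oL) = 1/(19×2π×0.109×6.46) = 0.0119 K/W
R_total = 0.3273 K/W
Q = ΔT/R_total = 282/0.3273

Q ≈ 862 W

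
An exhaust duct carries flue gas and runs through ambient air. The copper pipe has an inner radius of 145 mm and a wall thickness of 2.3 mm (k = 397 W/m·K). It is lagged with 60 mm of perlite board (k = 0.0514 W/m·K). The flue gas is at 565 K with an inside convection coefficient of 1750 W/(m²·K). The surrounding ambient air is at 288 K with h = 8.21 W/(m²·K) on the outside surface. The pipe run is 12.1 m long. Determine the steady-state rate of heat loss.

Per-layer cylindrical resistances, series-summed:
R_inner film = 1/(h_i·2πr₁L) = 1/(1750×2π×0.145×12.1) = 5.184×10^-5 K/W
R_copper pipe wall = ln(147.3/145)/(2π×397×12.1) = 5.214×10^-7 K/W
R_perlite board = ln(207.3/147.3)/(2π×0.0514×12.1) = 0.08744 K/W
R_outer film = 1/(h_o·2πr_oL) = 1/(8.21×2π×0.2073×12.1) = 0.007728 K/W
R_total = 0.09522 K/W
Q = ΔT/R_total = 277/0.09522

Q ≈ 2910 W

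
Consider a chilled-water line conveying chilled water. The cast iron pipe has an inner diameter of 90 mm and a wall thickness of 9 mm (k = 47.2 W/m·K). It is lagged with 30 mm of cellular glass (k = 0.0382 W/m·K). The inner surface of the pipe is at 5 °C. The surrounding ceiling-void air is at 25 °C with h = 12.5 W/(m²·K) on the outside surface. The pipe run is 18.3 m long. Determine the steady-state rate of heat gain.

Treating each annulus and film as a series resistance:
R_cast iron pipe wall = ln(54/45)/(2π×47.2×18.3) = 3.359×10^-5 K/W
R_cellular glass = ln(84/54)/(2π×0.0382×18.3) = 0.1006 K/W
R_outer film = 1/(h_o·2πr_oL) = 1/(12.5×2π×0.084×18.3) = 0.008283 K/W
R_total = 0.1089 K/W
Q = ΔT/R_total = 20/0.1089

Q ≈ 184 W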